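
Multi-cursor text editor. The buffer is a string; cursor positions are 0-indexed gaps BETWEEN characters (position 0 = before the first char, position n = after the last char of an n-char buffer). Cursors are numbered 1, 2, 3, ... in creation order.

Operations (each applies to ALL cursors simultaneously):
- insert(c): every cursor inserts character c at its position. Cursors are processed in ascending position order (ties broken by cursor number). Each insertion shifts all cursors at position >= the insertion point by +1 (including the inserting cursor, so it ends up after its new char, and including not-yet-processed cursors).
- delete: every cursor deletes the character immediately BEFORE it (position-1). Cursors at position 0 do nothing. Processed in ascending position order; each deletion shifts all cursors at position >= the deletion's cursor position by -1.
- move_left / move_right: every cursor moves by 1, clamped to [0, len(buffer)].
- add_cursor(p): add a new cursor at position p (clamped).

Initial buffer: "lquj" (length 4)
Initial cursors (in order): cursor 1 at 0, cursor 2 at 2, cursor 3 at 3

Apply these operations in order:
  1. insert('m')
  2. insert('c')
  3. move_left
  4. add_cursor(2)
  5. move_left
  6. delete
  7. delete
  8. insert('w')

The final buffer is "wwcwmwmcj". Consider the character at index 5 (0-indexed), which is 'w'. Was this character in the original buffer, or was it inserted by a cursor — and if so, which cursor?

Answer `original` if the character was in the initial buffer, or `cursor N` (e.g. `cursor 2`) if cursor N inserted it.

Answer: cursor 3

Derivation:
After op 1 (insert('m')): buffer="mlqmumj" (len 7), cursors c1@1 c2@4 c3@6, authorship 1..2.3.
After op 2 (insert('c')): buffer="mclqmcumcj" (len 10), cursors c1@2 c2@6 c3@9, authorship 11..22.33.
After op 3 (move_left): buffer="mclqmcumcj" (len 10), cursors c1@1 c2@5 c3@8, authorship 11..22.33.
After op 4 (add_cursor(2)): buffer="mclqmcumcj" (len 10), cursors c1@1 c4@2 c2@5 c3@8, authorship 11..22.33.
After op 5 (move_left): buffer="mclqmcumcj" (len 10), cursors c1@0 c4@1 c2@4 c3@7, authorship 11..22.33.
After op 6 (delete): buffer="clmcmcj" (len 7), cursors c1@0 c4@0 c2@2 c3@4, authorship 1.2233.
After op 7 (delete): buffer="cmmcj" (len 5), cursors c1@0 c4@0 c2@1 c3@2, authorship 1233.
After op 8 (insert('w')): buffer="wwcwmwmcj" (len 9), cursors c1@2 c4@2 c2@4 c3@6, authorship 14122333.
Authorship (.=original, N=cursor N): 1 4 1 2 2 3 3 3 .
Index 5: author = 3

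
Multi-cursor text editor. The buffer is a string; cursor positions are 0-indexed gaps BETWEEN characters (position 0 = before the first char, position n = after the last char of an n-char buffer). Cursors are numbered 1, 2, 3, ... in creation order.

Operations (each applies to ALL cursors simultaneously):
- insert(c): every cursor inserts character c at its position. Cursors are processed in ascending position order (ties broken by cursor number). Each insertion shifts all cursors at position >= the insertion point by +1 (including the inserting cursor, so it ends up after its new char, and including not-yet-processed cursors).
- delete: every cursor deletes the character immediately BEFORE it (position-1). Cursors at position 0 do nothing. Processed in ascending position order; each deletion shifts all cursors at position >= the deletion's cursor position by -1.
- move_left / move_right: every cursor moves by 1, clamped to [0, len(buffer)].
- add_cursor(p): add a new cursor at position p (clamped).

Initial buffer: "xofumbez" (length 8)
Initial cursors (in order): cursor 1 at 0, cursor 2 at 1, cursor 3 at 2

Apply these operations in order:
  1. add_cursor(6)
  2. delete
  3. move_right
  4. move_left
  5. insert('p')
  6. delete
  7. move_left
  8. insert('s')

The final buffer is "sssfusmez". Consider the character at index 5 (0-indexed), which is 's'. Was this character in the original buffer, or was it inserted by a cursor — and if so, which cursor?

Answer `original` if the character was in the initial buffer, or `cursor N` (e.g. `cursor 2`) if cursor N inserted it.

After op 1 (add_cursor(6)): buffer="xofumbez" (len 8), cursors c1@0 c2@1 c3@2 c4@6, authorship ........
After op 2 (delete): buffer="fumez" (len 5), cursors c1@0 c2@0 c3@0 c4@3, authorship .....
After op 3 (move_right): buffer="fumez" (len 5), cursors c1@1 c2@1 c3@1 c4@4, authorship .....
After op 4 (move_left): buffer="fumez" (len 5), cursors c1@0 c2@0 c3@0 c4@3, authorship .....
After op 5 (insert('p')): buffer="pppfumpez" (len 9), cursors c1@3 c2@3 c3@3 c4@7, authorship 123...4..
After op 6 (delete): buffer="fumez" (len 5), cursors c1@0 c2@0 c3@0 c4@3, authorship .....
After op 7 (move_left): buffer="fumez" (len 5), cursors c1@0 c2@0 c3@0 c4@2, authorship .....
After op 8 (insert('s')): buffer="sssfusmez" (len 9), cursors c1@3 c2@3 c3@3 c4@6, authorship 123..4...
Authorship (.=original, N=cursor N): 1 2 3 . . 4 . . .
Index 5: author = 4

Answer: cursor 4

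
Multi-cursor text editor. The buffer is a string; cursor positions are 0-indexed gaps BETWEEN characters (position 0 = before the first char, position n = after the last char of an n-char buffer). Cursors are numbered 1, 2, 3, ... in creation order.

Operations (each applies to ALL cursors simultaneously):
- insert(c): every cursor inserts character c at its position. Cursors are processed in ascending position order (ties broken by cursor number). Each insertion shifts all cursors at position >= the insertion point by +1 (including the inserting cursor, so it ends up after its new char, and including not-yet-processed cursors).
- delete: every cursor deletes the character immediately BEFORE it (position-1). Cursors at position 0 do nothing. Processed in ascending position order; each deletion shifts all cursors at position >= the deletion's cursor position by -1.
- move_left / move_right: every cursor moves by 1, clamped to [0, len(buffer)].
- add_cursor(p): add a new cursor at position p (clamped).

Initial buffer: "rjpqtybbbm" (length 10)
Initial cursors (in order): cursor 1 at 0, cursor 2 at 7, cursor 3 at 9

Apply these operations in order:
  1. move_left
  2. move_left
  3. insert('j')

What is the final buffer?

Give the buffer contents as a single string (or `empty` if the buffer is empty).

Answer: jrjpqtjybjbbm

Derivation:
After op 1 (move_left): buffer="rjpqtybbbm" (len 10), cursors c1@0 c2@6 c3@8, authorship ..........
After op 2 (move_left): buffer="rjpqtybbbm" (len 10), cursors c1@0 c2@5 c3@7, authorship ..........
After op 3 (insert('j')): buffer="jrjpqtjybjbbm" (len 13), cursors c1@1 c2@7 c3@10, authorship 1.....2..3...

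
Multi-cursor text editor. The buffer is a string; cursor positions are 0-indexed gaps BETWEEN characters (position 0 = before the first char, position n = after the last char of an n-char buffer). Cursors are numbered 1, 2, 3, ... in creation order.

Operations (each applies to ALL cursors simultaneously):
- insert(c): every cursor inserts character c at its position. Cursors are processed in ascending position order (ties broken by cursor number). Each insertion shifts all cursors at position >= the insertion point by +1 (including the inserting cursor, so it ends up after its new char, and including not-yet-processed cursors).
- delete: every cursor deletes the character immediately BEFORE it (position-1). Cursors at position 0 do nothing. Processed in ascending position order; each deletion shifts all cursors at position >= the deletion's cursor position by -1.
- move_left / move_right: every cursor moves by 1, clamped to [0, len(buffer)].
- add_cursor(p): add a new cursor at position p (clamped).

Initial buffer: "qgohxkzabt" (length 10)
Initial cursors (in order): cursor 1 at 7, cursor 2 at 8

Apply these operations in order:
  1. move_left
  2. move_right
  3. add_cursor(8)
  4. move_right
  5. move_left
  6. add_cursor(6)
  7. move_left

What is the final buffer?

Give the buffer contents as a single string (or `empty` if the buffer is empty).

Answer: qgohxkzabt

Derivation:
After op 1 (move_left): buffer="qgohxkzabt" (len 10), cursors c1@6 c2@7, authorship ..........
After op 2 (move_right): buffer="qgohxkzabt" (len 10), cursors c1@7 c2@8, authorship ..........
After op 3 (add_cursor(8)): buffer="qgohxkzabt" (len 10), cursors c1@7 c2@8 c3@8, authorship ..........
After op 4 (move_right): buffer="qgohxkzabt" (len 10), cursors c1@8 c2@9 c3@9, authorship ..........
After op 5 (move_left): buffer="qgohxkzabt" (len 10), cursors c1@7 c2@8 c3@8, authorship ..........
After op 6 (add_cursor(6)): buffer="qgohxkzabt" (len 10), cursors c4@6 c1@7 c2@8 c3@8, authorship ..........
After op 7 (move_left): buffer="qgohxkzabt" (len 10), cursors c4@5 c1@6 c2@7 c3@7, authorship ..........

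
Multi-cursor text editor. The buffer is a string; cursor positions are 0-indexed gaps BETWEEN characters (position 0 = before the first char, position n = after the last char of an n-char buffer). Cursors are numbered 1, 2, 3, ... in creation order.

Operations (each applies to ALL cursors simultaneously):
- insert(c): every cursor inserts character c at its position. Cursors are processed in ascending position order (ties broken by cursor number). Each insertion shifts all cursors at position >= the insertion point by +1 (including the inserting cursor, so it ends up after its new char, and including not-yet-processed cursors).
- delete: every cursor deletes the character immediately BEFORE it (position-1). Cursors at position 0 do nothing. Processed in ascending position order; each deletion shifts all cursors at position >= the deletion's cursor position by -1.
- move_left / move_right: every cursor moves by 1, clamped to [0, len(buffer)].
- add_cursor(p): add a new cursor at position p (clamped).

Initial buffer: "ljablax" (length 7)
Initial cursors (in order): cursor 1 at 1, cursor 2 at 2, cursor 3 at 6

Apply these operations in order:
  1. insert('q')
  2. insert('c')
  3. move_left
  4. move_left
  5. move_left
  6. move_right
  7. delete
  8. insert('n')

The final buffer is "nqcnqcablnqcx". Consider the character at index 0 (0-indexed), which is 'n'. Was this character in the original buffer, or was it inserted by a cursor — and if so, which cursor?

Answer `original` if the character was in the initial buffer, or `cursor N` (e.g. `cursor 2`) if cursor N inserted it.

Answer: cursor 1

Derivation:
After op 1 (insert('q')): buffer="lqjqablaqx" (len 10), cursors c1@2 c2@4 c3@9, authorship .1.2....3.
After op 2 (insert('c')): buffer="lqcjqcablaqcx" (len 13), cursors c1@3 c2@6 c3@12, authorship .11.22....33.
After op 3 (move_left): buffer="lqcjqcablaqcx" (len 13), cursors c1@2 c2@5 c3@11, authorship .11.22....33.
After op 4 (move_left): buffer="lqcjqcablaqcx" (len 13), cursors c1@1 c2@4 c3@10, authorship .11.22....33.
After op 5 (move_left): buffer="lqcjqcablaqcx" (len 13), cursors c1@0 c2@3 c3@9, authorship .11.22....33.
After op 6 (move_right): buffer="lqcjqcablaqcx" (len 13), cursors c1@1 c2@4 c3@10, authorship .11.22....33.
After op 7 (delete): buffer="qcqcablqcx" (len 10), cursors c1@0 c2@2 c3@7, authorship 1122...33.
After op 8 (insert('n')): buffer="nqcnqcablnqcx" (len 13), cursors c1@1 c2@4 c3@10, authorship 111222...333.
Authorship (.=original, N=cursor N): 1 1 1 2 2 2 . . . 3 3 3 .
Index 0: author = 1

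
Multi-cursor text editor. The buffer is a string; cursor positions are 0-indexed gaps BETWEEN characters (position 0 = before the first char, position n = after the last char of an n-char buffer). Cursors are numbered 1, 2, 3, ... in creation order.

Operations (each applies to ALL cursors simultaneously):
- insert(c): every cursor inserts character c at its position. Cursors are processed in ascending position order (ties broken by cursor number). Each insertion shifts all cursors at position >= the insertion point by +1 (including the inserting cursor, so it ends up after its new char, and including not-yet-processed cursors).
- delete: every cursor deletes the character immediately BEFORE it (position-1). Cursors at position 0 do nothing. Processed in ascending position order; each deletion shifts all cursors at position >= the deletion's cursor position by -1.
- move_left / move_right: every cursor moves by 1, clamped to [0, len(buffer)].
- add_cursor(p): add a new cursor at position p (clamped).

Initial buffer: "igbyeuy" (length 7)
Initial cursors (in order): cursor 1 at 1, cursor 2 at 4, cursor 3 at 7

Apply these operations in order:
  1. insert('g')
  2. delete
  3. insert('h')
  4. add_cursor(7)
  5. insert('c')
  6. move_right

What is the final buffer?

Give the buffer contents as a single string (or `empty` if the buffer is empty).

After op 1 (insert('g')): buffer="iggbygeuyg" (len 10), cursors c1@2 c2@6 c3@10, authorship .1...2...3
After op 2 (delete): buffer="igbyeuy" (len 7), cursors c1@1 c2@4 c3@7, authorship .......
After op 3 (insert('h')): buffer="ihgbyheuyh" (len 10), cursors c1@2 c2@6 c3@10, authorship .1...2...3
After op 4 (add_cursor(7)): buffer="ihgbyheuyh" (len 10), cursors c1@2 c2@6 c4@7 c3@10, authorship .1...2...3
After op 5 (insert('c')): buffer="ihcgbyhcecuyhc" (len 14), cursors c1@3 c2@8 c4@10 c3@14, authorship .11...22.4..33
After op 6 (move_right): buffer="ihcgbyhcecuyhc" (len 14), cursors c1@4 c2@9 c4@11 c3@14, authorship .11...22.4..33

Answer: ihcgbyhcecuyhc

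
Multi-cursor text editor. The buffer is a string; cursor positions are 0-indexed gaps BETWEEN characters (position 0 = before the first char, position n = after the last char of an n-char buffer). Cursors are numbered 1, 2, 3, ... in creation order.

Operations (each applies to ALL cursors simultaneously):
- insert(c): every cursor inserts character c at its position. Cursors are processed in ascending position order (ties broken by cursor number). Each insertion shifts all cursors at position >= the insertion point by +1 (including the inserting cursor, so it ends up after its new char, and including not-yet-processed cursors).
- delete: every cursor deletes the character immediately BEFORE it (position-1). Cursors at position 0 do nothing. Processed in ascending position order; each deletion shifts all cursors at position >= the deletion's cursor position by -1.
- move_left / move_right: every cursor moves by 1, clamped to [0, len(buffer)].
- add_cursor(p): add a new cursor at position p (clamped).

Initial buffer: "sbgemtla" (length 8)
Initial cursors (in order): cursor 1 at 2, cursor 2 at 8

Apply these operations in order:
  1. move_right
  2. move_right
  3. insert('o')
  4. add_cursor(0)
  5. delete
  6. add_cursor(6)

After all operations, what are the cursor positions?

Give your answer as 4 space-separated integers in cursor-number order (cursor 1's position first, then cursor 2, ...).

Answer: 4 8 0 6

Derivation:
After op 1 (move_right): buffer="sbgemtla" (len 8), cursors c1@3 c2@8, authorship ........
After op 2 (move_right): buffer="sbgemtla" (len 8), cursors c1@4 c2@8, authorship ........
After op 3 (insert('o')): buffer="sbgeomtlao" (len 10), cursors c1@5 c2@10, authorship ....1....2
After op 4 (add_cursor(0)): buffer="sbgeomtlao" (len 10), cursors c3@0 c1@5 c2@10, authorship ....1....2
After op 5 (delete): buffer="sbgemtla" (len 8), cursors c3@0 c1@4 c2@8, authorship ........
After op 6 (add_cursor(6)): buffer="sbgemtla" (len 8), cursors c3@0 c1@4 c4@6 c2@8, authorship ........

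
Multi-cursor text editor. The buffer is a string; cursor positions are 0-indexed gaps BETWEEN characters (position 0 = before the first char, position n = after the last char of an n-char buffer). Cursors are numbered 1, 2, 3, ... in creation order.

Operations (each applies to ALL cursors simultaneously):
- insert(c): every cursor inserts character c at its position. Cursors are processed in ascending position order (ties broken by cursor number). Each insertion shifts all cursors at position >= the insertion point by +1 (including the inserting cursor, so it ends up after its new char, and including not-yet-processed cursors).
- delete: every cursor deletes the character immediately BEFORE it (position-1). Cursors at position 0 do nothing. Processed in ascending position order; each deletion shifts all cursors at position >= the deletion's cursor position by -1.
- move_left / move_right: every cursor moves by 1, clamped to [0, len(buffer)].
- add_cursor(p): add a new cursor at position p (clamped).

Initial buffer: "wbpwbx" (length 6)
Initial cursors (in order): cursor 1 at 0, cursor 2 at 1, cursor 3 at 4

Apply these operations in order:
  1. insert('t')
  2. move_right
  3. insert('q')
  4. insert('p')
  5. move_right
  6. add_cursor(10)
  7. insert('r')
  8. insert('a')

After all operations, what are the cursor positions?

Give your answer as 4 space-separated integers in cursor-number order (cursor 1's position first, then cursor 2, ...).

After op 1 (insert('t')): buffer="twtbpwtbx" (len 9), cursors c1@1 c2@3 c3@7, authorship 1.2...3..
After op 2 (move_right): buffer="twtbpwtbx" (len 9), cursors c1@2 c2@4 c3@8, authorship 1.2...3..
After op 3 (insert('q')): buffer="twqtbqpwtbqx" (len 12), cursors c1@3 c2@6 c3@11, authorship 1.12.2..3.3.
After op 4 (insert('p')): buffer="twqptbqppwtbqpx" (len 15), cursors c1@4 c2@8 c3@14, authorship 1.112.22..3.33.
After op 5 (move_right): buffer="twqptbqppwtbqpx" (len 15), cursors c1@5 c2@9 c3@15, authorship 1.112.22..3.33.
After op 6 (add_cursor(10)): buffer="twqptbqppwtbqpx" (len 15), cursors c1@5 c2@9 c4@10 c3@15, authorship 1.112.22..3.33.
After op 7 (insert('r')): buffer="twqptrbqpprwrtbqpxr" (len 19), cursors c1@6 c2@11 c4@13 c3@19, authorship 1.1121.22.2.43.33.3
After op 8 (insert('a')): buffer="twqptrabqpprawratbqpxra" (len 23), cursors c1@7 c2@13 c4@16 c3@23, authorship 1.11211.22.22.443.33.33

Answer: 7 13 23 16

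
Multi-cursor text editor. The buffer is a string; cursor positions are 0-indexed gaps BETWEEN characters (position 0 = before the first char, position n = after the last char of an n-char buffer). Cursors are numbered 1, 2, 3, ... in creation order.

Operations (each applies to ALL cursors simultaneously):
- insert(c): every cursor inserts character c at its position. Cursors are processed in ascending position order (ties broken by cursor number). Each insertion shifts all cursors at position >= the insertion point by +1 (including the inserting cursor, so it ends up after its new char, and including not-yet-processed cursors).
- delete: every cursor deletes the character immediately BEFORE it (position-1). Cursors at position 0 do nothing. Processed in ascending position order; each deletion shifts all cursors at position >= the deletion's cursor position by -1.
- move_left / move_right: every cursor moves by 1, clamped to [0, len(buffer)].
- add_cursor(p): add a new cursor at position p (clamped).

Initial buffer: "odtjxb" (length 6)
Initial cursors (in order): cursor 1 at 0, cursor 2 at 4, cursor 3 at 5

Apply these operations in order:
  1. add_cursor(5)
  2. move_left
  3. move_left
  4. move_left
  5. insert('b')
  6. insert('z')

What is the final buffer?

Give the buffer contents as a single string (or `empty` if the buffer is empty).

Answer: bzobzdbbzztjxb

Derivation:
After op 1 (add_cursor(5)): buffer="odtjxb" (len 6), cursors c1@0 c2@4 c3@5 c4@5, authorship ......
After op 2 (move_left): buffer="odtjxb" (len 6), cursors c1@0 c2@3 c3@4 c4@4, authorship ......
After op 3 (move_left): buffer="odtjxb" (len 6), cursors c1@0 c2@2 c3@3 c4@3, authorship ......
After op 4 (move_left): buffer="odtjxb" (len 6), cursors c1@0 c2@1 c3@2 c4@2, authorship ......
After op 5 (insert('b')): buffer="bobdbbtjxb" (len 10), cursors c1@1 c2@3 c3@6 c4@6, authorship 1.2.34....
After op 6 (insert('z')): buffer="bzobzdbbzztjxb" (len 14), cursors c1@2 c2@5 c3@10 c4@10, authorship 11.22.3434....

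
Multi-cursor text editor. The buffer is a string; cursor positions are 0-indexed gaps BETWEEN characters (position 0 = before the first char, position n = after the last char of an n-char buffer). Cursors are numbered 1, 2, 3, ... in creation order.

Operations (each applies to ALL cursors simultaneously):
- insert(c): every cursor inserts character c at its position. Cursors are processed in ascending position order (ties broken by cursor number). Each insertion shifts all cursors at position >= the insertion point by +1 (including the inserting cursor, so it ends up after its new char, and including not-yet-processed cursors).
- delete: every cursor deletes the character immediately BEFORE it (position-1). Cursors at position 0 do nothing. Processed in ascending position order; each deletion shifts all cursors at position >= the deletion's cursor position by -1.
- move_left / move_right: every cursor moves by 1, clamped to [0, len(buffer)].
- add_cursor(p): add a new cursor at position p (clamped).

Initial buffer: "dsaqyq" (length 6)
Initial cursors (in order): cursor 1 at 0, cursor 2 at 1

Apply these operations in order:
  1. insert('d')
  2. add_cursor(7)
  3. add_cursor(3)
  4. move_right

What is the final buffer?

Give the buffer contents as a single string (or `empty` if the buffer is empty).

Answer: dddsaqyq

Derivation:
After op 1 (insert('d')): buffer="dddsaqyq" (len 8), cursors c1@1 c2@3, authorship 1.2.....
After op 2 (add_cursor(7)): buffer="dddsaqyq" (len 8), cursors c1@1 c2@3 c3@7, authorship 1.2.....
After op 3 (add_cursor(3)): buffer="dddsaqyq" (len 8), cursors c1@1 c2@3 c4@3 c3@7, authorship 1.2.....
After op 4 (move_right): buffer="dddsaqyq" (len 8), cursors c1@2 c2@4 c4@4 c3@8, authorship 1.2.....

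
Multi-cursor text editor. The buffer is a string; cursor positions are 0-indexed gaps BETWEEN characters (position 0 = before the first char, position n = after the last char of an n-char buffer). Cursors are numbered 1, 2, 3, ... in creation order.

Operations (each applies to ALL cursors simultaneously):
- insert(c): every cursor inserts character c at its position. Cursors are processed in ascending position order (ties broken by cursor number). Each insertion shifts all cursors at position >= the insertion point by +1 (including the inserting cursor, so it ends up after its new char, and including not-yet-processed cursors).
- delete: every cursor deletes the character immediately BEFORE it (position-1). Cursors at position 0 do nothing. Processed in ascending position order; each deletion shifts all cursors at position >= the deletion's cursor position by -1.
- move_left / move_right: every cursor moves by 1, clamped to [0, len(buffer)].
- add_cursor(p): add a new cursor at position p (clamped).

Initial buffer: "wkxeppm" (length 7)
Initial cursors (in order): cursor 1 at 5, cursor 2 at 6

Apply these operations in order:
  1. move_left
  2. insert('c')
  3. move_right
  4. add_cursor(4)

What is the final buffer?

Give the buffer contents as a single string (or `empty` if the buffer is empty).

After op 1 (move_left): buffer="wkxeppm" (len 7), cursors c1@4 c2@5, authorship .......
After op 2 (insert('c')): buffer="wkxecpcpm" (len 9), cursors c1@5 c2@7, authorship ....1.2..
After op 3 (move_right): buffer="wkxecpcpm" (len 9), cursors c1@6 c2@8, authorship ....1.2..
After op 4 (add_cursor(4)): buffer="wkxecpcpm" (len 9), cursors c3@4 c1@6 c2@8, authorship ....1.2..

Answer: wkxecpcpm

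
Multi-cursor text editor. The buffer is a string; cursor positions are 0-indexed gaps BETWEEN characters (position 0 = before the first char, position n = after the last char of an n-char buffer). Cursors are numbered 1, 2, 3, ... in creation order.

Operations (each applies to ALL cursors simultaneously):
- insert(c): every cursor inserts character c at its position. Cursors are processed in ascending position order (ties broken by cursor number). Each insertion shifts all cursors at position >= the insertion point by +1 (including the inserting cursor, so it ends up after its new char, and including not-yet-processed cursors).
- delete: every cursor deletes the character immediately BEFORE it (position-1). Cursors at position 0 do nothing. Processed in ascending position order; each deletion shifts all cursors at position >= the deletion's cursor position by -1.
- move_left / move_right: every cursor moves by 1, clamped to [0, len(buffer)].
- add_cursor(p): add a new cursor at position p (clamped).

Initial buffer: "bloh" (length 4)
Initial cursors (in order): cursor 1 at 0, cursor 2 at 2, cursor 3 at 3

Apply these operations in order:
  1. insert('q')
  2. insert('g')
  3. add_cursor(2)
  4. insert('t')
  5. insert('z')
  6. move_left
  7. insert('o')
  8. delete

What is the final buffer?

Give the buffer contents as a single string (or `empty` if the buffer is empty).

After op 1 (insert('q')): buffer="qblqoqh" (len 7), cursors c1@1 c2@4 c3@6, authorship 1..2.3.
After op 2 (insert('g')): buffer="qgblqgoqgh" (len 10), cursors c1@2 c2@6 c3@9, authorship 11..22.33.
After op 3 (add_cursor(2)): buffer="qgblqgoqgh" (len 10), cursors c1@2 c4@2 c2@6 c3@9, authorship 11..22.33.
After op 4 (insert('t')): buffer="qgttblqgtoqgth" (len 14), cursors c1@4 c4@4 c2@9 c3@13, authorship 1114..222.333.
After op 5 (insert('z')): buffer="qgttzzblqgtzoqgtzh" (len 18), cursors c1@6 c4@6 c2@12 c3@17, authorship 111414..2222.3333.
After op 6 (move_left): buffer="qgttzzblqgtzoqgtzh" (len 18), cursors c1@5 c4@5 c2@11 c3@16, authorship 111414..2222.3333.
After op 7 (insert('o')): buffer="qgttzoozblqgtozoqgtozh" (len 22), cursors c1@7 c4@7 c2@14 c3@20, authorship 11141144..22222.33333.
After op 8 (delete): buffer="qgttzzblqgtzoqgtzh" (len 18), cursors c1@5 c4@5 c2@11 c3@16, authorship 111414..2222.3333.

Answer: qgttzzblqgtzoqgtzh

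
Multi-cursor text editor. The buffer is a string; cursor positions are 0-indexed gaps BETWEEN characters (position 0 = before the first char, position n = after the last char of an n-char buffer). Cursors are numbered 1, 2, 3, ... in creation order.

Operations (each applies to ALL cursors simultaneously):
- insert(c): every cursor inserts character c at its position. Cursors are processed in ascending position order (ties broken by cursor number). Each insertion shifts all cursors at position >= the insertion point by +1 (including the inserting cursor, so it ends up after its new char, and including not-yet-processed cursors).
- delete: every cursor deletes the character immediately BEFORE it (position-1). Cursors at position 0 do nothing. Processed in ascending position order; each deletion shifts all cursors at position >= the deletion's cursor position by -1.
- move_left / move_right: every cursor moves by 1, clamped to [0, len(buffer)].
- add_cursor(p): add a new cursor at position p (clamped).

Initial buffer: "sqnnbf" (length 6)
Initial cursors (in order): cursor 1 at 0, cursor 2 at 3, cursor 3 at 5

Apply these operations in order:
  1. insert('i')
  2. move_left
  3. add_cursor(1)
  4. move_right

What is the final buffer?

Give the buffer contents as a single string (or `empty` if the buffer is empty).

Answer: isqninbif

Derivation:
After op 1 (insert('i')): buffer="isqninbif" (len 9), cursors c1@1 c2@5 c3@8, authorship 1...2..3.
After op 2 (move_left): buffer="isqninbif" (len 9), cursors c1@0 c2@4 c3@7, authorship 1...2..3.
After op 3 (add_cursor(1)): buffer="isqninbif" (len 9), cursors c1@0 c4@1 c2@4 c3@7, authorship 1...2..3.
After op 4 (move_right): buffer="isqninbif" (len 9), cursors c1@1 c4@2 c2@5 c3@8, authorship 1...2..3.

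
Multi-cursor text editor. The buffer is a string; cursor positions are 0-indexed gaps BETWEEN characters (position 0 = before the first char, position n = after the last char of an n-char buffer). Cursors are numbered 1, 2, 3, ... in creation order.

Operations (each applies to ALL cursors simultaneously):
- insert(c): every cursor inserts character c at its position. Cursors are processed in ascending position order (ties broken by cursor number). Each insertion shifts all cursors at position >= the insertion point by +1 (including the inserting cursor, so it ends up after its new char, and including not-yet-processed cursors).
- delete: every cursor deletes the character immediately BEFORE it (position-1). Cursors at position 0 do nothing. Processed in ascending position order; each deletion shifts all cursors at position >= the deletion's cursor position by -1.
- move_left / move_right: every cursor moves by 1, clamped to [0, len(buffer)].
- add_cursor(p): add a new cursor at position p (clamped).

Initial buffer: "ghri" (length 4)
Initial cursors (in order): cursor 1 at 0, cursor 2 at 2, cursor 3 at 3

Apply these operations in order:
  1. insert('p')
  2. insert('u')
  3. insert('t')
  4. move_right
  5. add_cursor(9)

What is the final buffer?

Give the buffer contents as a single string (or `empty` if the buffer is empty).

After op 1 (insert('p')): buffer="pghprpi" (len 7), cursors c1@1 c2@4 c3@6, authorship 1..2.3.
After op 2 (insert('u')): buffer="pughpurpui" (len 10), cursors c1@2 c2@6 c3@9, authorship 11..22.33.
After op 3 (insert('t')): buffer="putghputrputi" (len 13), cursors c1@3 c2@8 c3@12, authorship 111..222.333.
After op 4 (move_right): buffer="putghputrputi" (len 13), cursors c1@4 c2@9 c3@13, authorship 111..222.333.
After op 5 (add_cursor(9)): buffer="putghputrputi" (len 13), cursors c1@4 c2@9 c4@9 c3@13, authorship 111..222.333.

Answer: putghputrputi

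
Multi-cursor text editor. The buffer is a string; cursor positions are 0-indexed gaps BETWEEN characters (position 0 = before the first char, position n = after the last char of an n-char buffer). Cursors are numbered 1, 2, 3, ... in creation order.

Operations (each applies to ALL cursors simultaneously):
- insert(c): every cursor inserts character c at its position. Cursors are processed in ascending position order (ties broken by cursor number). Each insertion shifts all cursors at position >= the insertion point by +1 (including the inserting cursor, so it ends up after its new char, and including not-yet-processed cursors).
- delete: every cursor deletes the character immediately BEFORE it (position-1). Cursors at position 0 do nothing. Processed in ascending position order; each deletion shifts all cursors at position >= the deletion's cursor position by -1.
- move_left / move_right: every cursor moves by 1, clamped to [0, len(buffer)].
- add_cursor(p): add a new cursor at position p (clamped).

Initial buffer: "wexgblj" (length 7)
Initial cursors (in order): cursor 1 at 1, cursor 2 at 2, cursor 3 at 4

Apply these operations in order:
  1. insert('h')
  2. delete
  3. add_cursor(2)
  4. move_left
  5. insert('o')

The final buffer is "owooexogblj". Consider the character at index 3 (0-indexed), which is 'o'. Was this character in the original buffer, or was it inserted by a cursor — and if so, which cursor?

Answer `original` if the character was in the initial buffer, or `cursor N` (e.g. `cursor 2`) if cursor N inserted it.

After op 1 (insert('h')): buffer="whehxghblj" (len 10), cursors c1@2 c2@4 c3@7, authorship .1.2..3...
After op 2 (delete): buffer="wexgblj" (len 7), cursors c1@1 c2@2 c3@4, authorship .......
After op 3 (add_cursor(2)): buffer="wexgblj" (len 7), cursors c1@1 c2@2 c4@2 c3@4, authorship .......
After op 4 (move_left): buffer="wexgblj" (len 7), cursors c1@0 c2@1 c4@1 c3@3, authorship .......
After op 5 (insert('o')): buffer="owooexogblj" (len 11), cursors c1@1 c2@4 c4@4 c3@7, authorship 1.24..3....
Authorship (.=original, N=cursor N): 1 . 2 4 . . 3 . . . .
Index 3: author = 4

Answer: cursor 4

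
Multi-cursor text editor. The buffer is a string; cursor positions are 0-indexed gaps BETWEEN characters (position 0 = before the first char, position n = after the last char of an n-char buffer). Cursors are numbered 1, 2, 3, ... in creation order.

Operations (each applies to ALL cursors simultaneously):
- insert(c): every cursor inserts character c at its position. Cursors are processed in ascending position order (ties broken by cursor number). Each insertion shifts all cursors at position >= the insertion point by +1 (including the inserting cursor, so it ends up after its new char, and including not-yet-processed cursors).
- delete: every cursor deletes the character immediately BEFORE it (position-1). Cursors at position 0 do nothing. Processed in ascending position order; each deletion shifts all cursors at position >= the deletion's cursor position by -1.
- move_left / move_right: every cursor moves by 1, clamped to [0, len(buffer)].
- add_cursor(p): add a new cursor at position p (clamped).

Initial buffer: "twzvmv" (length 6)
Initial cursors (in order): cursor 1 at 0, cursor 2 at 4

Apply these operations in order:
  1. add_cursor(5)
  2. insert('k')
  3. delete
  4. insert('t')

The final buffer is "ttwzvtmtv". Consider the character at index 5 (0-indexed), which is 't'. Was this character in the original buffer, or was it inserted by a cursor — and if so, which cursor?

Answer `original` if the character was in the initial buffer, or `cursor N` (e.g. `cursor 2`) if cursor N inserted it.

Answer: cursor 2

Derivation:
After op 1 (add_cursor(5)): buffer="twzvmv" (len 6), cursors c1@0 c2@4 c3@5, authorship ......
After op 2 (insert('k')): buffer="ktwzvkmkv" (len 9), cursors c1@1 c2@6 c3@8, authorship 1....2.3.
After op 3 (delete): buffer="twzvmv" (len 6), cursors c1@0 c2@4 c3@5, authorship ......
After op 4 (insert('t')): buffer="ttwzvtmtv" (len 9), cursors c1@1 c2@6 c3@8, authorship 1....2.3.
Authorship (.=original, N=cursor N): 1 . . . . 2 . 3 .
Index 5: author = 2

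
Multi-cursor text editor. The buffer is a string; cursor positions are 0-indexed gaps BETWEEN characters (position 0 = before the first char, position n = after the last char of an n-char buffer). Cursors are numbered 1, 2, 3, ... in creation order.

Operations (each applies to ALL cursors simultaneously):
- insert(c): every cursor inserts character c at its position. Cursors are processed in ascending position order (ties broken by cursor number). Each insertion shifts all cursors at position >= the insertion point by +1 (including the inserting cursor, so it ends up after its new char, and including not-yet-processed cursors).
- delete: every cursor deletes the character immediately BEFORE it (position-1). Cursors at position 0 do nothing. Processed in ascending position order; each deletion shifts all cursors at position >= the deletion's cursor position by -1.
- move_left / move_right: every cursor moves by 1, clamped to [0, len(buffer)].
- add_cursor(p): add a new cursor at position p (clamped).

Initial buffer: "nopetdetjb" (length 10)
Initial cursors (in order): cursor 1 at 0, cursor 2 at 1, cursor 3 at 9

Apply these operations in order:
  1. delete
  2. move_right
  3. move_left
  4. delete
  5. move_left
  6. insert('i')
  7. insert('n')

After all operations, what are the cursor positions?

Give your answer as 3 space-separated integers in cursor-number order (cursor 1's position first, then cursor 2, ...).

Answer: 4 4 11

Derivation:
After op 1 (delete): buffer="opetdetb" (len 8), cursors c1@0 c2@0 c3@7, authorship ........
After op 2 (move_right): buffer="opetdetb" (len 8), cursors c1@1 c2@1 c3@8, authorship ........
After op 3 (move_left): buffer="opetdetb" (len 8), cursors c1@0 c2@0 c3@7, authorship ........
After op 4 (delete): buffer="opetdeb" (len 7), cursors c1@0 c2@0 c3@6, authorship .......
After op 5 (move_left): buffer="opetdeb" (len 7), cursors c1@0 c2@0 c3@5, authorship .......
After op 6 (insert('i')): buffer="iiopetdieb" (len 10), cursors c1@2 c2@2 c3@8, authorship 12.....3..
After op 7 (insert('n')): buffer="iinnopetdineb" (len 13), cursors c1@4 c2@4 c3@11, authorship 1212.....33..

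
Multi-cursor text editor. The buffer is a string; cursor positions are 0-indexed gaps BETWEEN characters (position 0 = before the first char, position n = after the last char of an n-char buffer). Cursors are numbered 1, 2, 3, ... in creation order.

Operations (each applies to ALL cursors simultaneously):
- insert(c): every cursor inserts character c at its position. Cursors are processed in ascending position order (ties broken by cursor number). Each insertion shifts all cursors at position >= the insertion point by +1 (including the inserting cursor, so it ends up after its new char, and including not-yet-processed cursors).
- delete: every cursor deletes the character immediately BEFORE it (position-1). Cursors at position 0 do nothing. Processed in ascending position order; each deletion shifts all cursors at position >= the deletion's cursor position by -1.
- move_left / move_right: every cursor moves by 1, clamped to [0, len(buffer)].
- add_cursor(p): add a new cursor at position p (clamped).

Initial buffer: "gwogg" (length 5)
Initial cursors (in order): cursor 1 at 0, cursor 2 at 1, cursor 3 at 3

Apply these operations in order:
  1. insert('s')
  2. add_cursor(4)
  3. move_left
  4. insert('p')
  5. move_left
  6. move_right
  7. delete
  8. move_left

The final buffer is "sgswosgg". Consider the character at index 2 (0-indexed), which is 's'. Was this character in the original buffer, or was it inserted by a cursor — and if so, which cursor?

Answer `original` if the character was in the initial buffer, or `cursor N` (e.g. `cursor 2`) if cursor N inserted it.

Answer: cursor 2

Derivation:
After op 1 (insert('s')): buffer="sgswosgg" (len 8), cursors c1@1 c2@3 c3@6, authorship 1.2..3..
After op 2 (add_cursor(4)): buffer="sgswosgg" (len 8), cursors c1@1 c2@3 c4@4 c3@6, authorship 1.2..3..
After op 3 (move_left): buffer="sgswosgg" (len 8), cursors c1@0 c2@2 c4@3 c3@5, authorship 1.2..3..
After op 4 (insert('p')): buffer="psgpspwopsgg" (len 12), cursors c1@1 c2@4 c4@6 c3@9, authorship 11.224..33..
After op 5 (move_left): buffer="psgpspwopsgg" (len 12), cursors c1@0 c2@3 c4@5 c3@8, authorship 11.224..33..
After op 6 (move_right): buffer="psgpspwopsgg" (len 12), cursors c1@1 c2@4 c4@6 c3@9, authorship 11.224..33..
After op 7 (delete): buffer="sgswosgg" (len 8), cursors c1@0 c2@2 c4@3 c3@5, authorship 1.2..3..
After op 8 (move_left): buffer="sgswosgg" (len 8), cursors c1@0 c2@1 c4@2 c3@4, authorship 1.2..3..
Authorship (.=original, N=cursor N): 1 . 2 . . 3 . .
Index 2: author = 2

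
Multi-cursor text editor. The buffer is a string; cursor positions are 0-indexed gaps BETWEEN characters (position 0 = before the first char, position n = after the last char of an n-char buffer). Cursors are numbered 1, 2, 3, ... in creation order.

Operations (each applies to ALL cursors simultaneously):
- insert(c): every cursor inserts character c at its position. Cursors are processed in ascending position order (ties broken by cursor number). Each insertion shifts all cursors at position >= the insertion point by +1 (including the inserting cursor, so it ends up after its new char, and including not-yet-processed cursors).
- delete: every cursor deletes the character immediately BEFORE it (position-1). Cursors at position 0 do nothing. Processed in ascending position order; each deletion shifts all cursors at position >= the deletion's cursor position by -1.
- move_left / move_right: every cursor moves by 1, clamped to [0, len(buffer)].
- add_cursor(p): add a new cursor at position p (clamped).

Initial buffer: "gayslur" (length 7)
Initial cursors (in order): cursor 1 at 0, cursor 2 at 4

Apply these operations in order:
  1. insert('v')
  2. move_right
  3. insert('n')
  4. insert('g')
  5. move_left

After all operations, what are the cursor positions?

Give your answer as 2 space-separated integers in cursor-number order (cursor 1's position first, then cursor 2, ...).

Answer: 3 10

Derivation:
After op 1 (insert('v')): buffer="vgaysvlur" (len 9), cursors c1@1 c2@6, authorship 1....2...
After op 2 (move_right): buffer="vgaysvlur" (len 9), cursors c1@2 c2@7, authorship 1....2...
After op 3 (insert('n')): buffer="vgnaysvlnur" (len 11), cursors c1@3 c2@9, authorship 1.1...2.2..
After op 4 (insert('g')): buffer="vgngaysvlngur" (len 13), cursors c1@4 c2@11, authorship 1.11...2.22..
After op 5 (move_left): buffer="vgngaysvlngur" (len 13), cursors c1@3 c2@10, authorship 1.11...2.22..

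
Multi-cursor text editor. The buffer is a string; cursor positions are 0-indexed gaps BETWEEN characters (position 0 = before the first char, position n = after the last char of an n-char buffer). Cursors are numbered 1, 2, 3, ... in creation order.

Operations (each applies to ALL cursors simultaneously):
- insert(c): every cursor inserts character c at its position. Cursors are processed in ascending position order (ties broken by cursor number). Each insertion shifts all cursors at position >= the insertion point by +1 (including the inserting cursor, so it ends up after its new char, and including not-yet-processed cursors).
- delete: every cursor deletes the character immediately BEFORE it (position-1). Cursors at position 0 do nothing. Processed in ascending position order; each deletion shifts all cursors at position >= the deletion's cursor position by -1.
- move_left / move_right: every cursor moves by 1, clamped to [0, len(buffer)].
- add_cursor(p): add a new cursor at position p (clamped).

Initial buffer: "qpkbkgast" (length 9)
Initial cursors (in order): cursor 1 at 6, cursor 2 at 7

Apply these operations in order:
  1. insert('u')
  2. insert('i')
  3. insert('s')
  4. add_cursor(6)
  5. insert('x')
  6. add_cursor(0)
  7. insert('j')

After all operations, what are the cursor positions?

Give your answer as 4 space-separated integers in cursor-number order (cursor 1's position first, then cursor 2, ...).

Answer: 14 20 9 1

Derivation:
After op 1 (insert('u')): buffer="qpkbkguaust" (len 11), cursors c1@7 c2@9, authorship ......1.2..
After op 2 (insert('i')): buffer="qpkbkguiauist" (len 13), cursors c1@8 c2@11, authorship ......11.22..
After op 3 (insert('s')): buffer="qpkbkguisauisst" (len 15), cursors c1@9 c2@13, authorship ......111.222..
After op 4 (add_cursor(6)): buffer="qpkbkguisauisst" (len 15), cursors c3@6 c1@9 c2@13, authorship ......111.222..
After op 5 (insert('x')): buffer="qpkbkgxuisxauisxst" (len 18), cursors c3@7 c1@11 c2@16, authorship ......31111.2222..
After op 6 (add_cursor(0)): buffer="qpkbkgxuisxauisxst" (len 18), cursors c4@0 c3@7 c1@11 c2@16, authorship ......31111.2222..
After op 7 (insert('j')): buffer="jqpkbkgxjuisxjauisxjst" (len 22), cursors c4@1 c3@9 c1@14 c2@20, authorship 4......3311111.22222..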